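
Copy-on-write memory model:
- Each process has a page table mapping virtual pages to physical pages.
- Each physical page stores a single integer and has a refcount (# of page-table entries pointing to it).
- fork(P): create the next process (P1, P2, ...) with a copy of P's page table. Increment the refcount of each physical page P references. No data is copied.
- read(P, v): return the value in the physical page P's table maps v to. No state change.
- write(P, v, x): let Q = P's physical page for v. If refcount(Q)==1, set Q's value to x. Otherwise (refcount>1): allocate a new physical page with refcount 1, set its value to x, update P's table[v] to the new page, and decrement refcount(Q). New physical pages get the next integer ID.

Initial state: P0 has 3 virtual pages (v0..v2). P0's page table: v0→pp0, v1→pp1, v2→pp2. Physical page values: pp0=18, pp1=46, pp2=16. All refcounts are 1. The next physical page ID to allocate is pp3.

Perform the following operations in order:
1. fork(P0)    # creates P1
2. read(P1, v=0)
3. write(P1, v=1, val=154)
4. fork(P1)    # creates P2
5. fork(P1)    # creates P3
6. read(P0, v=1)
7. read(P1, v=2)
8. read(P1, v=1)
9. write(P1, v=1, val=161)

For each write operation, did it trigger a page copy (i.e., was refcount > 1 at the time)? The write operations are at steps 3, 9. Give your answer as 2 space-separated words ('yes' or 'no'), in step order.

Op 1: fork(P0) -> P1. 3 ppages; refcounts: pp0:2 pp1:2 pp2:2
Op 2: read(P1, v0) -> 18. No state change.
Op 3: write(P1, v1, 154). refcount(pp1)=2>1 -> COPY to pp3. 4 ppages; refcounts: pp0:2 pp1:1 pp2:2 pp3:1
Op 4: fork(P1) -> P2. 4 ppages; refcounts: pp0:3 pp1:1 pp2:3 pp3:2
Op 5: fork(P1) -> P3. 4 ppages; refcounts: pp0:4 pp1:1 pp2:4 pp3:3
Op 6: read(P0, v1) -> 46. No state change.
Op 7: read(P1, v2) -> 16. No state change.
Op 8: read(P1, v1) -> 154. No state change.
Op 9: write(P1, v1, 161). refcount(pp3)=3>1 -> COPY to pp4. 5 ppages; refcounts: pp0:4 pp1:1 pp2:4 pp3:2 pp4:1

yes yes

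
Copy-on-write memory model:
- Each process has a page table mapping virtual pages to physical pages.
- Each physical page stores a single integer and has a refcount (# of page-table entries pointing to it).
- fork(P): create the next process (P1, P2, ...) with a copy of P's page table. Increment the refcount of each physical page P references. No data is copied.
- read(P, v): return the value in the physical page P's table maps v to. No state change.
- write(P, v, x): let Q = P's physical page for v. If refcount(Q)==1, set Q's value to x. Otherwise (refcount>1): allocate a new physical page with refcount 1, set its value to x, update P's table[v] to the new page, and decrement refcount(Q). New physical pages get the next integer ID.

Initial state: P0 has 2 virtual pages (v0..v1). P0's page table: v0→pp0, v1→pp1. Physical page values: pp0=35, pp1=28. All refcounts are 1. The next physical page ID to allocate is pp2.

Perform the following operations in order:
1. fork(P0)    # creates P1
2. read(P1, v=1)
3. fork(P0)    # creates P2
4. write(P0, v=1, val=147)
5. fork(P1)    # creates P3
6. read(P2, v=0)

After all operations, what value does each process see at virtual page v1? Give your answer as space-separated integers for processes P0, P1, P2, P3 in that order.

Op 1: fork(P0) -> P1. 2 ppages; refcounts: pp0:2 pp1:2
Op 2: read(P1, v1) -> 28. No state change.
Op 3: fork(P0) -> P2. 2 ppages; refcounts: pp0:3 pp1:3
Op 4: write(P0, v1, 147). refcount(pp1)=3>1 -> COPY to pp2. 3 ppages; refcounts: pp0:3 pp1:2 pp2:1
Op 5: fork(P1) -> P3. 3 ppages; refcounts: pp0:4 pp1:3 pp2:1
Op 6: read(P2, v0) -> 35. No state change.
P0: v1 -> pp2 = 147
P1: v1 -> pp1 = 28
P2: v1 -> pp1 = 28
P3: v1 -> pp1 = 28

Answer: 147 28 28 28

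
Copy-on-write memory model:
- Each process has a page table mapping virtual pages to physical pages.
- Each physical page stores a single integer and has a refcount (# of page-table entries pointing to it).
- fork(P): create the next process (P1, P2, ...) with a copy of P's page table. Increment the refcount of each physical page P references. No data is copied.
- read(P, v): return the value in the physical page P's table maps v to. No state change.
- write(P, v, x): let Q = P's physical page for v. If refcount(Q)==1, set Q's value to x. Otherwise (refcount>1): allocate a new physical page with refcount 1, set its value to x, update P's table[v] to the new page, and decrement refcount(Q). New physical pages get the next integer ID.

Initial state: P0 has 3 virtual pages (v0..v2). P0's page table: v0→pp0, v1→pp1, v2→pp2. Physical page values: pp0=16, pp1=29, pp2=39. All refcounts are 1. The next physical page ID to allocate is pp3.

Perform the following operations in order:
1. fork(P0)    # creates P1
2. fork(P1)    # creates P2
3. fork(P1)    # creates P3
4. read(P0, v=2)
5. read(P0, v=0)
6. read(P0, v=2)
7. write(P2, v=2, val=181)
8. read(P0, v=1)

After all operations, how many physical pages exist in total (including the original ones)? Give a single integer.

Answer: 4

Derivation:
Op 1: fork(P0) -> P1. 3 ppages; refcounts: pp0:2 pp1:2 pp2:2
Op 2: fork(P1) -> P2. 3 ppages; refcounts: pp0:3 pp1:3 pp2:3
Op 3: fork(P1) -> P3. 3 ppages; refcounts: pp0:4 pp1:4 pp2:4
Op 4: read(P0, v2) -> 39. No state change.
Op 5: read(P0, v0) -> 16. No state change.
Op 6: read(P0, v2) -> 39. No state change.
Op 7: write(P2, v2, 181). refcount(pp2)=4>1 -> COPY to pp3. 4 ppages; refcounts: pp0:4 pp1:4 pp2:3 pp3:1
Op 8: read(P0, v1) -> 29. No state change.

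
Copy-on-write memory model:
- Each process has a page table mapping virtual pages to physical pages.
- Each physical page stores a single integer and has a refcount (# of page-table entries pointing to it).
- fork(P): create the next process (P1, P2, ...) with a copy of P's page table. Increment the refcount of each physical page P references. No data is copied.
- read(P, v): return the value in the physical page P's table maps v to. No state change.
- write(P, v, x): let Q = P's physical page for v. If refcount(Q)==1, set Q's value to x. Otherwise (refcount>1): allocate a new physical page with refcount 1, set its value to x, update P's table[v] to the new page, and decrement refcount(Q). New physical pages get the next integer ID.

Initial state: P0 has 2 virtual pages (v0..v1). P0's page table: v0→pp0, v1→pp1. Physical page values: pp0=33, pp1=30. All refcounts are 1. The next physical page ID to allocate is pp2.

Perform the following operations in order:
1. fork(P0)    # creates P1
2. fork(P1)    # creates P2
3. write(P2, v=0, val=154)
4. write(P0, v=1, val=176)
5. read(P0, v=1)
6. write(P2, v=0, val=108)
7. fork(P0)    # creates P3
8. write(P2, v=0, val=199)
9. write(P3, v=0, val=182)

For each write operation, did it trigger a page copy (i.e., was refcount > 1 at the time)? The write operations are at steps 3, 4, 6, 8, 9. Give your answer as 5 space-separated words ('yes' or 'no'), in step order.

Op 1: fork(P0) -> P1. 2 ppages; refcounts: pp0:2 pp1:2
Op 2: fork(P1) -> P2. 2 ppages; refcounts: pp0:3 pp1:3
Op 3: write(P2, v0, 154). refcount(pp0)=3>1 -> COPY to pp2. 3 ppages; refcounts: pp0:2 pp1:3 pp2:1
Op 4: write(P0, v1, 176). refcount(pp1)=3>1 -> COPY to pp3. 4 ppages; refcounts: pp0:2 pp1:2 pp2:1 pp3:1
Op 5: read(P0, v1) -> 176. No state change.
Op 6: write(P2, v0, 108). refcount(pp2)=1 -> write in place. 4 ppages; refcounts: pp0:2 pp1:2 pp2:1 pp3:1
Op 7: fork(P0) -> P3. 4 ppages; refcounts: pp0:3 pp1:2 pp2:1 pp3:2
Op 8: write(P2, v0, 199). refcount(pp2)=1 -> write in place. 4 ppages; refcounts: pp0:3 pp1:2 pp2:1 pp3:2
Op 9: write(P3, v0, 182). refcount(pp0)=3>1 -> COPY to pp4. 5 ppages; refcounts: pp0:2 pp1:2 pp2:1 pp3:2 pp4:1

yes yes no no yes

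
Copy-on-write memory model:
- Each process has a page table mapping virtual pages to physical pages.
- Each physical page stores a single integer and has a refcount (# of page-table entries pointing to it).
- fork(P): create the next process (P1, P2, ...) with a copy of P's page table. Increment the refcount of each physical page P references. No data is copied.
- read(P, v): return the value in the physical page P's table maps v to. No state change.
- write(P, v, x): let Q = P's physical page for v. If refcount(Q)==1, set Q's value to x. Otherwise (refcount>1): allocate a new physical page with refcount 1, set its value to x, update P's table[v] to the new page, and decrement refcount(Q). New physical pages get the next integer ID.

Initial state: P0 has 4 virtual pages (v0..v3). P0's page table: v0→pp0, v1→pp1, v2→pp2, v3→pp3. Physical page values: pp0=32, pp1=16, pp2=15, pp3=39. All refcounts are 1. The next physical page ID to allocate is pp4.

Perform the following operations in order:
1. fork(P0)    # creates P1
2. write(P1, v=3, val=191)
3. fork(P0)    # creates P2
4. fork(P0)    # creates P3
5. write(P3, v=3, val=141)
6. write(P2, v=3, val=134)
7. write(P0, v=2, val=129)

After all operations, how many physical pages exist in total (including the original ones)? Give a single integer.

Op 1: fork(P0) -> P1. 4 ppages; refcounts: pp0:2 pp1:2 pp2:2 pp3:2
Op 2: write(P1, v3, 191). refcount(pp3)=2>1 -> COPY to pp4. 5 ppages; refcounts: pp0:2 pp1:2 pp2:2 pp3:1 pp4:1
Op 3: fork(P0) -> P2. 5 ppages; refcounts: pp0:3 pp1:3 pp2:3 pp3:2 pp4:1
Op 4: fork(P0) -> P3. 5 ppages; refcounts: pp0:4 pp1:4 pp2:4 pp3:3 pp4:1
Op 5: write(P3, v3, 141). refcount(pp3)=3>1 -> COPY to pp5. 6 ppages; refcounts: pp0:4 pp1:4 pp2:4 pp3:2 pp4:1 pp5:1
Op 6: write(P2, v3, 134). refcount(pp3)=2>1 -> COPY to pp6. 7 ppages; refcounts: pp0:4 pp1:4 pp2:4 pp3:1 pp4:1 pp5:1 pp6:1
Op 7: write(P0, v2, 129). refcount(pp2)=4>1 -> COPY to pp7. 8 ppages; refcounts: pp0:4 pp1:4 pp2:3 pp3:1 pp4:1 pp5:1 pp6:1 pp7:1

Answer: 8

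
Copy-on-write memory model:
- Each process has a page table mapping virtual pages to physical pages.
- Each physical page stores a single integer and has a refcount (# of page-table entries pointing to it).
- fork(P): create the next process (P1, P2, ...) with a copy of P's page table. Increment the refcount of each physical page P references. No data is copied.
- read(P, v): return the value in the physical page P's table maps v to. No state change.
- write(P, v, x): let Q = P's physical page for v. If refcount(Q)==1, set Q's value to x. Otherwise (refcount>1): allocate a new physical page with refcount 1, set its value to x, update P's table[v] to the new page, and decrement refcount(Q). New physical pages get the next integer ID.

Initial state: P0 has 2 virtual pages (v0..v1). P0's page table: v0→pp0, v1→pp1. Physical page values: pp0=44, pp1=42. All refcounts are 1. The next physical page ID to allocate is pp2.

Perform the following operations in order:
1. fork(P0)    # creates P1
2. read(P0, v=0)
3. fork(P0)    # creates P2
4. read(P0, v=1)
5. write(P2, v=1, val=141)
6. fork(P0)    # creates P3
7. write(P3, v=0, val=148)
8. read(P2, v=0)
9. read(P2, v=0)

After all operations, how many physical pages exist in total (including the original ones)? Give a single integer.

Op 1: fork(P0) -> P1. 2 ppages; refcounts: pp0:2 pp1:2
Op 2: read(P0, v0) -> 44. No state change.
Op 3: fork(P0) -> P2. 2 ppages; refcounts: pp0:3 pp1:3
Op 4: read(P0, v1) -> 42. No state change.
Op 5: write(P2, v1, 141). refcount(pp1)=3>1 -> COPY to pp2. 3 ppages; refcounts: pp0:3 pp1:2 pp2:1
Op 6: fork(P0) -> P3. 3 ppages; refcounts: pp0:4 pp1:3 pp2:1
Op 7: write(P3, v0, 148). refcount(pp0)=4>1 -> COPY to pp3. 4 ppages; refcounts: pp0:3 pp1:3 pp2:1 pp3:1
Op 8: read(P2, v0) -> 44. No state change.
Op 9: read(P2, v0) -> 44. No state change.

Answer: 4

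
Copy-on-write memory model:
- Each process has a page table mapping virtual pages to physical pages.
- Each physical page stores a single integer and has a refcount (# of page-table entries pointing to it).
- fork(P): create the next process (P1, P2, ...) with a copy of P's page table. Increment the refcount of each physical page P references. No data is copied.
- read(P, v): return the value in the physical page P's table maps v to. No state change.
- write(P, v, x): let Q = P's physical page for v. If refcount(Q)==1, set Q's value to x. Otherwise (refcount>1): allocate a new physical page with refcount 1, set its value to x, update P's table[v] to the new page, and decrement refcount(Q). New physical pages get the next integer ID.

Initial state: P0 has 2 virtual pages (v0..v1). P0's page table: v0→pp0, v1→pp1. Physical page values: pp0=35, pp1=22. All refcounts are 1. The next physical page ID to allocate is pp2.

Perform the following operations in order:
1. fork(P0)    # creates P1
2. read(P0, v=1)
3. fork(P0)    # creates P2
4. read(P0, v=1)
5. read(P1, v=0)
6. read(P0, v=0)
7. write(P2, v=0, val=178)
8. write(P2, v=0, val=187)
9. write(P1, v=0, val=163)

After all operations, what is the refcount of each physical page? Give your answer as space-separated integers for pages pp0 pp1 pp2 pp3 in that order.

Op 1: fork(P0) -> P1. 2 ppages; refcounts: pp0:2 pp1:2
Op 2: read(P0, v1) -> 22. No state change.
Op 3: fork(P0) -> P2. 2 ppages; refcounts: pp0:3 pp1:3
Op 4: read(P0, v1) -> 22. No state change.
Op 5: read(P1, v0) -> 35. No state change.
Op 6: read(P0, v0) -> 35. No state change.
Op 7: write(P2, v0, 178). refcount(pp0)=3>1 -> COPY to pp2. 3 ppages; refcounts: pp0:2 pp1:3 pp2:1
Op 8: write(P2, v0, 187). refcount(pp2)=1 -> write in place. 3 ppages; refcounts: pp0:2 pp1:3 pp2:1
Op 9: write(P1, v0, 163). refcount(pp0)=2>1 -> COPY to pp3. 4 ppages; refcounts: pp0:1 pp1:3 pp2:1 pp3:1

Answer: 1 3 1 1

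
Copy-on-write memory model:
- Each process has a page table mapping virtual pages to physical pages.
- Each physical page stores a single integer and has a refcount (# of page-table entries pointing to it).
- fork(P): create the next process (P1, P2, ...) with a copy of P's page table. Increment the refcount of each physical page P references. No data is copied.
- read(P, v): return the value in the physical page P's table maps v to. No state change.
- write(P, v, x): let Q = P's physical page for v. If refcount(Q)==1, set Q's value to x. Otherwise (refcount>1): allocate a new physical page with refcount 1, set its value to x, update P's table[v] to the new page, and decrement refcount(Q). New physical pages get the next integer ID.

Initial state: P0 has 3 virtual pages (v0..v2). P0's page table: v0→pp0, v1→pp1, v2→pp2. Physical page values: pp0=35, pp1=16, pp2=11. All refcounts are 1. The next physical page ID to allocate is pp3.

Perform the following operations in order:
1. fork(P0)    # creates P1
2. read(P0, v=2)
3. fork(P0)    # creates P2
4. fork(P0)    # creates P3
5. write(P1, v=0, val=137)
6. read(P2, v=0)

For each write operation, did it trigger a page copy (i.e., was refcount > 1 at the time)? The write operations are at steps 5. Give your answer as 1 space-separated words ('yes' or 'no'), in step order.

Op 1: fork(P0) -> P1. 3 ppages; refcounts: pp0:2 pp1:2 pp2:2
Op 2: read(P0, v2) -> 11. No state change.
Op 3: fork(P0) -> P2. 3 ppages; refcounts: pp0:3 pp1:3 pp2:3
Op 4: fork(P0) -> P3. 3 ppages; refcounts: pp0:4 pp1:4 pp2:4
Op 5: write(P1, v0, 137). refcount(pp0)=4>1 -> COPY to pp3. 4 ppages; refcounts: pp0:3 pp1:4 pp2:4 pp3:1
Op 6: read(P2, v0) -> 35. No state change.

yes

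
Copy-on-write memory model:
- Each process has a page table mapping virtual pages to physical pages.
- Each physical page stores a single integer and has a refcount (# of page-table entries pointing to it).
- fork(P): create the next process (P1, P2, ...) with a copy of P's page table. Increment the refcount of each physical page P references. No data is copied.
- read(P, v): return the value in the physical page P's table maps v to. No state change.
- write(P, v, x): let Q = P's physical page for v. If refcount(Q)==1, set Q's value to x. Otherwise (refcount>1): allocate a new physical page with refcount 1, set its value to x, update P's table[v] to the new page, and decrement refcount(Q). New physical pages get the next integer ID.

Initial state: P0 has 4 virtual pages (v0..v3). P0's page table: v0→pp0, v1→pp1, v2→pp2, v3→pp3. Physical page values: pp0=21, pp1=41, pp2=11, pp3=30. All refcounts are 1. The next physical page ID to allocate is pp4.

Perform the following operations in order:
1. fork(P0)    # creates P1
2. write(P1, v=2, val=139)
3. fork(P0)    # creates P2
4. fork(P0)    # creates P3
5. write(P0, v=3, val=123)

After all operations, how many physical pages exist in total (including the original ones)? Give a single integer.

Op 1: fork(P0) -> P1. 4 ppages; refcounts: pp0:2 pp1:2 pp2:2 pp3:2
Op 2: write(P1, v2, 139). refcount(pp2)=2>1 -> COPY to pp4. 5 ppages; refcounts: pp0:2 pp1:2 pp2:1 pp3:2 pp4:1
Op 3: fork(P0) -> P2. 5 ppages; refcounts: pp0:3 pp1:3 pp2:2 pp3:3 pp4:1
Op 4: fork(P0) -> P3. 5 ppages; refcounts: pp0:4 pp1:4 pp2:3 pp3:4 pp4:1
Op 5: write(P0, v3, 123). refcount(pp3)=4>1 -> COPY to pp5. 6 ppages; refcounts: pp0:4 pp1:4 pp2:3 pp3:3 pp4:1 pp5:1

Answer: 6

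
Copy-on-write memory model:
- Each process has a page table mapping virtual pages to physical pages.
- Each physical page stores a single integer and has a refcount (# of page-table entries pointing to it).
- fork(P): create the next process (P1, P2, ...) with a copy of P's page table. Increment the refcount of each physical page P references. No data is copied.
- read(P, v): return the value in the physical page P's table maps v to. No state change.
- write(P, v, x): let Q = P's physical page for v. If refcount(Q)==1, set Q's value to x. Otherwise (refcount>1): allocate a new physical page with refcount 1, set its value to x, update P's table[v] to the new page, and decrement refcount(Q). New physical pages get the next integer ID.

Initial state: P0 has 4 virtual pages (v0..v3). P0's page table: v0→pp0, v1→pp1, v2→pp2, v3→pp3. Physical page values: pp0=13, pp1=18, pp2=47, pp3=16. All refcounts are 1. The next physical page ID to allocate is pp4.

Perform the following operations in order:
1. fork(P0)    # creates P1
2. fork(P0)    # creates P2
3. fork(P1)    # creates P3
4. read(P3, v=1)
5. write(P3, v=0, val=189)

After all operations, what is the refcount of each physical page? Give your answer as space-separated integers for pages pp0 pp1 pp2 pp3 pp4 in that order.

Op 1: fork(P0) -> P1. 4 ppages; refcounts: pp0:2 pp1:2 pp2:2 pp3:2
Op 2: fork(P0) -> P2. 4 ppages; refcounts: pp0:3 pp1:3 pp2:3 pp3:3
Op 3: fork(P1) -> P3. 4 ppages; refcounts: pp0:4 pp1:4 pp2:4 pp3:4
Op 4: read(P3, v1) -> 18. No state change.
Op 5: write(P3, v0, 189). refcount(pp0)=4>1 -> COPY to pp4. 5 ppages; refcounts: pp0:3 pp1:4 pp2:4 pp3:4 pp4:1

Answer: 3 4 4 4 1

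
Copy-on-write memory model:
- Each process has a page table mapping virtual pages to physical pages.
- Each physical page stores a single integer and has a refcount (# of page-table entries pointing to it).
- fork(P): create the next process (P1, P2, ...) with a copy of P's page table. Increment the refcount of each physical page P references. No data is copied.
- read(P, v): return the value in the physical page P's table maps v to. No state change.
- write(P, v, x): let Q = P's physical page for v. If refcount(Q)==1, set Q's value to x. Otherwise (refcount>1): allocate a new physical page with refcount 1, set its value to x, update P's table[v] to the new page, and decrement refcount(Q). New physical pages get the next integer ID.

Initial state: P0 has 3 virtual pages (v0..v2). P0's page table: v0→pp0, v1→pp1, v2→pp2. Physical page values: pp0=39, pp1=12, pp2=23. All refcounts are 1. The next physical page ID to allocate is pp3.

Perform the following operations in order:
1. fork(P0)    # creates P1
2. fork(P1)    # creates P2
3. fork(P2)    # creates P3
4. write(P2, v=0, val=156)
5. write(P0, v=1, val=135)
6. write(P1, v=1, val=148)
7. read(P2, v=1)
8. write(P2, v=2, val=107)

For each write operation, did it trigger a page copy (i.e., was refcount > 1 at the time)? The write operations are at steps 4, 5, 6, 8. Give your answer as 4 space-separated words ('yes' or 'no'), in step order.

Op 1: fork(P0) -> P1. 3 ppages; refcounts: pp0:2 pp1:2 pp2:2
Op 2: fork(P1) -> P2. 3 ppages; refcounts: pp0:3 pp1:3 pp2:3
Op 3: fork(P2) -> P3. 3 ppages; refcounts: pp0:4 pp1:4 pp2:4
Op 4: write(P2, v0, 156). refcount(pp0)=4>1 -> COPY to pp3. 4 ppages; refcounts: pp0:3 pp1:4 pp2:4 pp3:1
Op 5: write(P0, v1, 135). refcount(pp1)=4>1 -> COPY to pp4. 5 ppages; refcounts: pp0:3 pp1:3 pp2:4 pp3:1 pp4:1
Op 6: write(P1, v1, 148). refcount(pp1)=3>1 -> COPY to pp5. 6 ppages; refcounts: pp0:3 pp1:2 pp2:4 pp3:1 pp4:1 pp5:1
Op 7: read(P2, v1) -> 12. No state change.
Op 8: write(P2, v2, 107). refcount(pp2)=4>1 -> COPY to pp6. 7 ppages; refcounts: pp0:3 pp1:2 pp2:3 pp3:1 pp4:1 pp5:1 pp6:1

yes yes yes yes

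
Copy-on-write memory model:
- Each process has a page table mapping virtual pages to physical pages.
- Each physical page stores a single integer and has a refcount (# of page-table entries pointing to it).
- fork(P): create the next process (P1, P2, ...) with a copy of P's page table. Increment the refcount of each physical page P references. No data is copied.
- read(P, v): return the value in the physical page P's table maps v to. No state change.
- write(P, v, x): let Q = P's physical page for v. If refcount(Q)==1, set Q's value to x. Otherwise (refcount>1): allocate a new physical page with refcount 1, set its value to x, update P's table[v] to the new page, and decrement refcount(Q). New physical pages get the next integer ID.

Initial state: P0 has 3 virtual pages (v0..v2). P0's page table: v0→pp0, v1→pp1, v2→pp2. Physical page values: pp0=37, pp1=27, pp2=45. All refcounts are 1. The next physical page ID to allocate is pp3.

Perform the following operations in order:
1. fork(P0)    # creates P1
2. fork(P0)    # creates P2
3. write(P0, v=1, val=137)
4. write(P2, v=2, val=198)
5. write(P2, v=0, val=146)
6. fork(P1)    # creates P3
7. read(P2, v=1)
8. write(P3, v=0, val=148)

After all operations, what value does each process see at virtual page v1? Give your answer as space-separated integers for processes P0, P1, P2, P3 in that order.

Op 1: fork(P0) -> P1. 3 ppages; refcounts: pp0:2 pp1:2 pp2:2
Op 2: fork(P0) -> P2. 3 ppages; refcounts: pp0:3 pp1:3 pp2:3
Op 3: write(P0, v1, 137). refcount(pp1)=3>1 -> COPY to pp3. 4 ppages; refcounts: pp0:3 pp1:2 pp2:3 pp3:1
Op 4: write(P2, v2, 198). refcount(pp2)=3>1 -> COPY to pp4. 5 ppages; refcounts: pp0:3 pp1:2 pp2:2 pp3:1 pp4:1
Op 5: write(P2, v0, 146). refcount(pp0)=3>1 -> COPY to pp5. 6 ppages; refcounts: pp0:2 pp1:2 pp2:2 pp3:1 pp4:1 pp5:1
Op 6: fork(P1) -> P3. 6 ppages; refcounts: pp0:3 pp1:3 pp2:3 pp3:1 pp4:1 pp5:1
Op 7: read(P2, v1) -> 27. No state change.
Op 8: write(P3, v0, 148). refcount(pp0)=3>1 -> COPY to pp6. 7 ppages; refcounts: pp0:2 pp1:3 pp2:3 pp3:1 pp4:1 pp5:1 pp6:1
P0: v1 -> pp3 = 137
P1: v1 -> pp1 = 27
P2: v1 -> pp1 = 27
P3: v1 -> pp1 = 27

Answer: 137 27 27 27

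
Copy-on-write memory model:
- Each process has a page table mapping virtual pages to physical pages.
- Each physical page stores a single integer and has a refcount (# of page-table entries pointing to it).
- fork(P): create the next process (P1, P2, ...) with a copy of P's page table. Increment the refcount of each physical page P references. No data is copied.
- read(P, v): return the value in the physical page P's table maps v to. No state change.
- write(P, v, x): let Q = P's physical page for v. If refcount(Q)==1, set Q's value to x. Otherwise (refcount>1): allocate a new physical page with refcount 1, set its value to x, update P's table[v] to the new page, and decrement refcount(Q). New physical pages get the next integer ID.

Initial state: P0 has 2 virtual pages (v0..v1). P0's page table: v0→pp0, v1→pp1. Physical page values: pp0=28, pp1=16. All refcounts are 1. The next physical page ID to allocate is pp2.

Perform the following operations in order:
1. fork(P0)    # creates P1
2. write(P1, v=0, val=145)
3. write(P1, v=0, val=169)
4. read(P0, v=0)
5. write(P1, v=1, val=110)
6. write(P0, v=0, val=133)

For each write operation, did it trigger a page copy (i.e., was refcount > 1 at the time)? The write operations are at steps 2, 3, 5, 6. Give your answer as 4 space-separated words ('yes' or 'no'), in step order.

Op 1: fork(P0) -> P1. 2 ppages; refcounts: pp0:2 pp1:2
Op 2: write(P1, v0, 145). refcount(pp0)=2>1 -> COPY to pp2. 3 ppages; refcounts: pp0:1 pp1:2 pp2:1
Op 3: write(P1, v0, 169). refcount(pp2)=1 -> write in place. 3 ppages; refcounts: pp0:1 pp1:2 pp2:1
Op 4: read(P0, v0) -> 28. No state change.
Op 5: write(P1, v1, 110). refcount(pp1)=2>1 -> COPY to pp3. 4 ppages; refcounts: pp0:1 pp1:1 pp2:1 pp3:1
Op 6: write(P0, v0, 133). refcount(pp0)=1 -> write in place. 4 ppages; refcounts: pp0:1 pp1:1 pp2:1 pp3:1

yes no yes no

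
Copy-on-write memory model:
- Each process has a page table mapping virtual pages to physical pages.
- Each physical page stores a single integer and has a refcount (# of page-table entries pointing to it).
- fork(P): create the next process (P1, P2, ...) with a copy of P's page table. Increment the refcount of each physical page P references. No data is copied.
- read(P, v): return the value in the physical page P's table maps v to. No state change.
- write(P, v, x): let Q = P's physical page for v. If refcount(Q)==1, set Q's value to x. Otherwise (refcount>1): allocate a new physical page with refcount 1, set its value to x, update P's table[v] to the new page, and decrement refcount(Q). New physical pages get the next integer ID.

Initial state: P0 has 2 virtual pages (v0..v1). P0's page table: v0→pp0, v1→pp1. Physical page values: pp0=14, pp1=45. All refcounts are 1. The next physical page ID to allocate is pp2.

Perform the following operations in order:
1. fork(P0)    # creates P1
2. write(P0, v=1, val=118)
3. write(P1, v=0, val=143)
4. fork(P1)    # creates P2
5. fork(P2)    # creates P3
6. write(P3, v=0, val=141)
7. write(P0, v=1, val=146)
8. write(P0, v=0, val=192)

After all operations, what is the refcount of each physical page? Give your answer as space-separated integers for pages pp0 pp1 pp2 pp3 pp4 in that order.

Op 1: fork(P0) -> P1. 2 ppages; refcounts: pp0:2 pp1:2
Op 2: write(P0, v1, 118). refcount(pp1)=2>1 -> COPY to pp2. 3 ppages; refcounts: pp0:2 pp1:1 pp2:1
Op 3: write(P1, v0, 143). refcount(pp0)=2>1 -> COPY to pp3. 4 ppages; refcounts: pp0:1 pp1:1 pp2:1 pp3:1
Op 4: fork(P1) -> P2. 4 ppages; refcounts: pp0:1 pp1:2 pp2:1 pp3:2
Op 5: fork(P2) -> P3. 4 ppages; refcounts: pp0:1 pp1:3 pp2:1 pp3:3
Op 6: write(P3, v0, 141). refcount(pp3)=3>1 -> COPY to pp4. 5 ppages; refcounts: pp0:1 pp1:3 pp2:1 pp3:2 pp4:1
Op 7: write(P0, v1, 146). refcount(pp2)=1 -> write in place. 5 ppages; refcounts: pp0:1 pp1:3 pp2:1 pp3:2 pp4:1
Op 8: write(P0, v0, 192). refcount(pp0)=1 -> write in place. 5 ppages; refcounts: pp0:1 pp1:3 pp2:1 pp3:2 pp4:1

Answer: 1 3 1 2 1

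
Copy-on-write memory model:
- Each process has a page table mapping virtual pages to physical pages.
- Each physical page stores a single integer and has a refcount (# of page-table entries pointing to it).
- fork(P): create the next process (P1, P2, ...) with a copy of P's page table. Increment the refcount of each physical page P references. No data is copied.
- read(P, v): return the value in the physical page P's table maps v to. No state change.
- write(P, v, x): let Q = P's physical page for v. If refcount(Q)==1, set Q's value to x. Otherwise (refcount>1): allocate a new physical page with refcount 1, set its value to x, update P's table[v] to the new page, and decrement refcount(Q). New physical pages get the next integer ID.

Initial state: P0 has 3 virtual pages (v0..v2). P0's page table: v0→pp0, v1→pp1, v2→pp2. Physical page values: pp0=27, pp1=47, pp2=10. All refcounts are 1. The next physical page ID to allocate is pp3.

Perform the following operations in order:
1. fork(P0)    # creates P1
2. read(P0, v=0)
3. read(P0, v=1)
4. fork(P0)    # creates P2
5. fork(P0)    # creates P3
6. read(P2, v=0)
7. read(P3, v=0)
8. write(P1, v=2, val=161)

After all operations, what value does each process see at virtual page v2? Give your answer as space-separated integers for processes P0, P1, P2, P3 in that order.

Answer: 10 161 10 10

Derivation:
Op 1: fork(P0) -> P1. 3 ppages; refcounts: pp0:2 pp1:2 pp2:2
Op 2: read(P0, v0) -> 27. No state change.
Op 3: read(P0, v1) -> 47. No state change.
Op 4: fork(P0) -> P2. 3 ppages; refcounts: pp0:3 pp1:3 pp2:3
Op 5: fork(P0) -> P3. 3 ppages; refcounts: pp0:4 pp1:4 pp2:4
Op 6: read(P2, v0) -> 27. No state change.
Op 7: read(P3, v0) -> 27. No state change.
Op 8: write(P1, v2, 161). refcount(pp2)=4>1 -> COPY to pp3. 4 ppages; refcounts: pp0:4 pp1:4 pp2:3 pp3:1
P0: v2 -> pp2 = 10
P1: v2 -> pp3 = 161
P2: v2 -> pp2 = 10
P3: v2 -> pp2 = 10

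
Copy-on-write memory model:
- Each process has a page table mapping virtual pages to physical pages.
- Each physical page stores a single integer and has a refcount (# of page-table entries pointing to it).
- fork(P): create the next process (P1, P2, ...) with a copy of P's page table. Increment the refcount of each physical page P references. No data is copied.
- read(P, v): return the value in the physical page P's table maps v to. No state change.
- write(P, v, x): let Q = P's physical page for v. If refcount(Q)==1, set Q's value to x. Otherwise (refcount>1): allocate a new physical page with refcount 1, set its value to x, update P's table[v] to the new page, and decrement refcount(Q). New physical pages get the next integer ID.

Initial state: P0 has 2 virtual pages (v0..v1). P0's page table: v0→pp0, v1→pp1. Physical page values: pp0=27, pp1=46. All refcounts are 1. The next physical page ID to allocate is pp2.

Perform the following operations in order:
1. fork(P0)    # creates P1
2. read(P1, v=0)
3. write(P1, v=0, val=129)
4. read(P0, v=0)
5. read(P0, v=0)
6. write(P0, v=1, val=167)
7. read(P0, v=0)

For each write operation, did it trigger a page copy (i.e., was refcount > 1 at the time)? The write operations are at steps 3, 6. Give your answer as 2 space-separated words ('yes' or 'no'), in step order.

Op 1: fork(P0) -> P1. 2 ppages; refcounts: pp0:2 pp1:2
Op 2: read(P1, v0) -> 27. No state change.
Op 3: write(P1, v0, 129). refcount(pp0)=2>1 -> COPY to pp2. 3 ppages; refcounts: pp0:1 pp1:2 pp2:1
Op 4: read(P0, v0) -> 27. No state change.
Op 5: read(P0, v0) -> 27. No state change.
Op 6: write(P0, v1, 167). refcount(pp1)=2>1 -> COPY to pp3. 4 ppages; refcounts: pp0:1 pp1:1 pp2:1 pp3:1
Op 7: read(P0, v0) -> 27. No state change.

yes yes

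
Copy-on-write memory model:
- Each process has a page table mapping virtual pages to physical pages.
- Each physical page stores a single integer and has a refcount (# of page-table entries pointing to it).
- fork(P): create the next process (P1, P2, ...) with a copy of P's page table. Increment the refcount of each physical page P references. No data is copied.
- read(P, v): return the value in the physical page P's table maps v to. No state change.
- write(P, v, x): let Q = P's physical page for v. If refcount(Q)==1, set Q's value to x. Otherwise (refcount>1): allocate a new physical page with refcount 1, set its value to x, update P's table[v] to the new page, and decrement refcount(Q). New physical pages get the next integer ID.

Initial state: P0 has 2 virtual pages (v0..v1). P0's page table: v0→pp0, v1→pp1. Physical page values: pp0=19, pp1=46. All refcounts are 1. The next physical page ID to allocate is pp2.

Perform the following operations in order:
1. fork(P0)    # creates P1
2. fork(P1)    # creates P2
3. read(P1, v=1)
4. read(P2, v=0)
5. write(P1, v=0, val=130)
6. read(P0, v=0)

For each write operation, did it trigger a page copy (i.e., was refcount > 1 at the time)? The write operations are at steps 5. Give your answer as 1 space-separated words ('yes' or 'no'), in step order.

Op 1: fork(P0) -> P1. 2 ppages; refcounts: pp0:2 pp1:2
Op 2: fork(P1) -> P2. 2 ppages; refcounts: pp0:3 pp1:3
Op 3: read(P1, v1) -> 46. No state change.
Op 4: read(P2, v0) -> 19. No state change.
Op 5: write(P1, v0, 130). refcount(pp0)=3>1 -> COPY to pp2. 3 ppages; refcounts: pp0:2 pp1:3 pp2:1
Op 6: read(P0, v0) -> 19. No state change.

yes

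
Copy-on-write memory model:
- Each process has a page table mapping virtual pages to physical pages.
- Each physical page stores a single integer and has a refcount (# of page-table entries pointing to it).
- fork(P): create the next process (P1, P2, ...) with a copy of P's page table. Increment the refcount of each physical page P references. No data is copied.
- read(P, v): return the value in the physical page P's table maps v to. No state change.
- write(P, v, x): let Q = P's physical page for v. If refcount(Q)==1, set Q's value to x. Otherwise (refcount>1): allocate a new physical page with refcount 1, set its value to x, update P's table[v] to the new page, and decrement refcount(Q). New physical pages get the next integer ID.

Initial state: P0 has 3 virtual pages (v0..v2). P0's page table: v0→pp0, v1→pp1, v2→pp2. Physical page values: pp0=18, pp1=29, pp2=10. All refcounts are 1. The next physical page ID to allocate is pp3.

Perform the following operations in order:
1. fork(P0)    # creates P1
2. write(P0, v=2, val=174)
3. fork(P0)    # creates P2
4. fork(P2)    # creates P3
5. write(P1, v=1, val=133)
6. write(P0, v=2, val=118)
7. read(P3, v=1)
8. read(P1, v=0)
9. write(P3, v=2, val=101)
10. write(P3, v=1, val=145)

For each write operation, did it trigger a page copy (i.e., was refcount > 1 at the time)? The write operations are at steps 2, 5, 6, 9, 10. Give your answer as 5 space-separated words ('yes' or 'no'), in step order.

Op 1: fork(P0) -> P1. 3 ppages; refcounts: pp0:2 pp1:2 pp2:2
Op 2: write(P0, v2, 174). refcount(pp2)=2>1 -> COPY to pp3. 4 ppages; refcounts: pp0:2 pp1:2 pp2:1 pp3:1
Op 3: fork(P0) -> P2. 4 ppages; refcounts: pp0:3 pp1:3 pp2:1 pp3:2
Op 4: fork(P2) -> P3. 4 ppages; refcounts: pp0:4 pp1:4 pp2:1 pp3:3
Op 5: write(P1, v1, 133). refcount(pp1)=4>1 -> COPY to pp4. 5 ppages; refcounts: pp0:4 pp1:3 pp2:1 pp3:3 pp4:1
Op 6: write(P0, v2, 118). refcount(pp3)=3>1 -> COPY to pp5. 6 ppages; refcounts: pp0:4 pp1:3 pp2:1 pp3:2 pp4:1 pp5:1
Op 7: read(P3, v1) -> 29. No state change.
Op 8: read(P1, v0) -> 18. No state change.
Op 9: write(P3, v2, 101). refcount(pp3)=2>1 -> COPY to pp6. 7 ppages; refcounts: pp0:4 pp1:3 pp2:1 pp3:1 pp4:1 pp5:1 pp6:1
Op 10: write(P3, v1, 145). refcount(pp1)=3>1 -> COPY to pp7. 8 ppages; refcounts: pp0:4 pp1:2 pp2:1 pp3:1 pp4:1 pp5:1 pp6:1 pp7:1

yes yes yes yes yes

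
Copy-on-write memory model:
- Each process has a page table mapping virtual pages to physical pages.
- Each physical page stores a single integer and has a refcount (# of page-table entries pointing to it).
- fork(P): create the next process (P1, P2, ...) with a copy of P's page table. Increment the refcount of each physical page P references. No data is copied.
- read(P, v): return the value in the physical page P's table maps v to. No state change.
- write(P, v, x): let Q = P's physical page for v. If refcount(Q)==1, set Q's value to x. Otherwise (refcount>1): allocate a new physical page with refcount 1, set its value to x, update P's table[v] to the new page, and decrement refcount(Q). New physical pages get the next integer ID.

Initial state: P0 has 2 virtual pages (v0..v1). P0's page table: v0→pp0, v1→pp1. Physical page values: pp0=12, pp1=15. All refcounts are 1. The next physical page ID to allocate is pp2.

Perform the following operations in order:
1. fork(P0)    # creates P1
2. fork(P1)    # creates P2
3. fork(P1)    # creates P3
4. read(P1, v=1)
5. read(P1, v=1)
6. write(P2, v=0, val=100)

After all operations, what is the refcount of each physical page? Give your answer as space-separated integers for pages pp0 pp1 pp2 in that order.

Answer: 3 4 1

Derivation:
Op 1: fork(P0) -> P1. 2 ppages; refcounts: pp0:2 pp1:2
Op 2: fork(P1) -> P2. 2 ppages; refcounts: pp0:3 pp1:3
Op 3: fork(P1) -> P3. 2 ppages; refcounts: pp0:4 pp1:4
Op 4: read(P1, v1) -> 15. No state change.
Op 5: read(P1, v1) -> 15. No state change.
Op 6: write(P2, v0, 100). refcount(pp0)=4>1 -> COPY to pp2. 3 ppages; refcounts: pp0:3 pp1:4 pp2:1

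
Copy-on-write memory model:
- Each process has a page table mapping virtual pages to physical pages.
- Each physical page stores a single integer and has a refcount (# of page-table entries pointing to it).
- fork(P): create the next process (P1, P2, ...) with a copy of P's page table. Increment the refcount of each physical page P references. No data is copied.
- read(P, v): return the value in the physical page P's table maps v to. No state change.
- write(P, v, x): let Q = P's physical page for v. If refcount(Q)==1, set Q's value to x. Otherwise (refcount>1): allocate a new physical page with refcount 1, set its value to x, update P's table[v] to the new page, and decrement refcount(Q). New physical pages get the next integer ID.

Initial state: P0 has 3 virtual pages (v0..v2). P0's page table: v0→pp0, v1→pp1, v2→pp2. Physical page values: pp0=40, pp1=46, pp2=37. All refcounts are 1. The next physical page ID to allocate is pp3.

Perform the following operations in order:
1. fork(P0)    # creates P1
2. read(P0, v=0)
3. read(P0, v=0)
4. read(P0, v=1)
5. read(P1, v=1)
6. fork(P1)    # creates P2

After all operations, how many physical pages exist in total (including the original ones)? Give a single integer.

Answer: 3

Derivation:
Op 1: fork(P0) -> P1. 3 ppages; refcounts: pp0:2 pp1:2 pp2:2
Op 2: read(P0, v0) -> 40. No state change.
Op 3: read(P0, v0) -> 40. No state change.
Op 4: read(P0, v1) -> 46. No state change.
Op 5: read(P1, v1) -> 46. No state change.
Op 6: fork(P1) -> P2. 3 ppages; refcounts: pp0:3 pp1:3 pp2:3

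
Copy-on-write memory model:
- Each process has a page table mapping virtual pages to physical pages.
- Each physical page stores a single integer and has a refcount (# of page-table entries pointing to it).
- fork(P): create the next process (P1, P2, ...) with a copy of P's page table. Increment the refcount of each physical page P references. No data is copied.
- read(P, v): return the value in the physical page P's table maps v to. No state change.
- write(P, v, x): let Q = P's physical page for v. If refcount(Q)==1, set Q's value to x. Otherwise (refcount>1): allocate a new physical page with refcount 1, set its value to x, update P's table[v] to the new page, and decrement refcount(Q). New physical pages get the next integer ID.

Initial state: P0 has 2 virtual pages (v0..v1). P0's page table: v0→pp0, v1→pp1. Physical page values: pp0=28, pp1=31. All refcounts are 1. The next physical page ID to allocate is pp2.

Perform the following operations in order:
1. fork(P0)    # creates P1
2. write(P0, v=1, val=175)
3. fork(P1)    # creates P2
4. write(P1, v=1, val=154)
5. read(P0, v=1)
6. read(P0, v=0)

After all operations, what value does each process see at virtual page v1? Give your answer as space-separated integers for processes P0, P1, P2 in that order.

Answer: 175 154 31

Derivation:
Op 1: fork(P0) -> P1. 2 ppages; refcounts: pp0:2 pp1:2
Op 2: write(P0, v1, 175). refcount(pp1)=2>1 -> COPY to pp2. 3 ppages; refcounts: pp0:2 pp1:1 pp2:1
Op 3: fork(P1) -> P2. 3 ppages; refcounts: pp0:3 pp1:2 pp2:1
Op 4: write(P1, v1, 154). refcount(pp1)=2>1 -> COPY to pp3. 4 ppages; refcounts: pp0:3 pp1:1 pp2:1 pp3:1
Op 5: read(P0, v1) -> 175. No state change.
Op 6: read(P0, v0) -> 28. No state change.
P0: v1 -> pp2 = 175
P1: v1 -> pp3 = 154
P2: v1 -> pp1 = 31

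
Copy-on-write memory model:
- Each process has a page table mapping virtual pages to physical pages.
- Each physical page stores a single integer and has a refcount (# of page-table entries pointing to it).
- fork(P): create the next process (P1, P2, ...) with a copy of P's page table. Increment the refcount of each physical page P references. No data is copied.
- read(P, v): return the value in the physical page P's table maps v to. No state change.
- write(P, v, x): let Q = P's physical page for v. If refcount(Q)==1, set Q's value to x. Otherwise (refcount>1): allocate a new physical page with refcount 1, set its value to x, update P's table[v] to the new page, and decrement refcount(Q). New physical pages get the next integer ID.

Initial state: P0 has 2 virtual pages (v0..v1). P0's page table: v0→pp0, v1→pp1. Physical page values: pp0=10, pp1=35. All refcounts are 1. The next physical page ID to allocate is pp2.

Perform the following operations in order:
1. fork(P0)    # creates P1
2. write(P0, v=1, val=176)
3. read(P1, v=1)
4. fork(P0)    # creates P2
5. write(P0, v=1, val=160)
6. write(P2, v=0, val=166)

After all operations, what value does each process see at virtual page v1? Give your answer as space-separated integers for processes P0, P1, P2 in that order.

Op 1: fork(P0) -> P1. 2 ppages; refcounts: pp0:2 pp1:2
Op 2: write(P0, v1, 176). refcount(pp1)=2>1 -> COPY to pp2. 3 ppages; refcounts: pp0:2 pp1:1 pp2:1
Op 3: read(P1, v1) -> 35. No state change.
Op 4: fork(P0) -> P2. 3 ppages; refcounts: pp0:3 pp1:1 pp2:2
Op 5: write(P0, v1, 160). refcount(pp2)=2>1 -> COPY to pp3. 4 ppages; refcounts: pp0:3 pp1:1 pp2:1 pp3:1
Op 6: write(P2, v0, 166). refcount(pp0)=3>1 -> COPY to pp4. 5 ppages; refcounts: pp0:2 pp1:1 pp2:1 pp3:1 pp4:1
P0: v1 -> pp3 = 160
P1: v1 -> pp1 = 35
P2: v1 -> pp2 = 176

Answer: 160 35 176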